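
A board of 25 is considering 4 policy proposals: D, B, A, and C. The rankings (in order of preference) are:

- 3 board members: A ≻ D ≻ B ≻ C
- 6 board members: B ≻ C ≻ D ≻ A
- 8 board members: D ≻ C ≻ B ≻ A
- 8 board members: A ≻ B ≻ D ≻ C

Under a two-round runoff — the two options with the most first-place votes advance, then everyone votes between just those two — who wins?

D

Round 1 first-place votes: D 8, B 6, A 11, C 0.
A and D advance.
Runoff: A is preferred to D by 11 voters; D by 14.
D wins the runoff.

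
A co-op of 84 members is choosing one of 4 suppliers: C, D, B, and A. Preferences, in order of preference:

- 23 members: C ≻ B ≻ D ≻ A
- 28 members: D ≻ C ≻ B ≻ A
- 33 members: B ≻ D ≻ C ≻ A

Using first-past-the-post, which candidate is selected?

B

First-place votes: C 23, D 28, B 33, A 0.
B has the most first-place votes.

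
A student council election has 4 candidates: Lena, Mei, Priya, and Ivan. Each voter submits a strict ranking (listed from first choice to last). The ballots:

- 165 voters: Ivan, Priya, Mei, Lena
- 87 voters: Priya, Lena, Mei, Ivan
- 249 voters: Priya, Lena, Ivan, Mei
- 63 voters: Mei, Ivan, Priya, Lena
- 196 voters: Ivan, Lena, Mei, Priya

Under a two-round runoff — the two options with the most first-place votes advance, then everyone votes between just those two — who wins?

Ivan

Round 1 first-place votes: Lena 0, Mei 63, Priya 336, Ivan 361.
Ivan and Priya advance.
Runoff: Ivan is preferred to Priya by 424 voters; Priya by 336.
Ivan wins the runoff.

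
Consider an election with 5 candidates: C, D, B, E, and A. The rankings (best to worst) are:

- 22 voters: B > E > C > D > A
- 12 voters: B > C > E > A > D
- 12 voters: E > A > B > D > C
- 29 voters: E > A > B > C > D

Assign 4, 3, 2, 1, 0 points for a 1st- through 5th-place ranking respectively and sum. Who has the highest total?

E

C: 22·2 + 12·3 + 12·0 + 29·1 = 109
D: 22·1 + 12·0 + 12·1 + 29·0 = 34
B: 22·4 + 12·4 + 12·2 + 29·2 = 218
E: 22·3 + 12·2 + 12·4 + 29·4 = 254
A: 22·0 + 12·1 + 12·3 + 29·3 = 135
E has the highest Borda score (254).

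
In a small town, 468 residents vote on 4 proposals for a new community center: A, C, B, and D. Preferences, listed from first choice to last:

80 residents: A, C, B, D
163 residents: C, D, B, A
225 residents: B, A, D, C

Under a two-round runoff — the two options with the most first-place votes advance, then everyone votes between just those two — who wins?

C

Round 1 first-place votes: A 80, C 163, B 225, D 0.
B and C advance.
Runoff: B is preferred to C by 225 voters; C by 243.
C wins the runoff.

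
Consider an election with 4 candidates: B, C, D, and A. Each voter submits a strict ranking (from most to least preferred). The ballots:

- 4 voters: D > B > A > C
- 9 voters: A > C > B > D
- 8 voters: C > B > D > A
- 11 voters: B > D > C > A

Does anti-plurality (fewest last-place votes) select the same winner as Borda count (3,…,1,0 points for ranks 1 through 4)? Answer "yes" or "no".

yes

Anti-plurality — last-place votes: B 0, C 4, D 9, A 19. Winner: B.
Borda — scores: B 66, C 53, D 42, A 31. Winner: B.
The two methods agree.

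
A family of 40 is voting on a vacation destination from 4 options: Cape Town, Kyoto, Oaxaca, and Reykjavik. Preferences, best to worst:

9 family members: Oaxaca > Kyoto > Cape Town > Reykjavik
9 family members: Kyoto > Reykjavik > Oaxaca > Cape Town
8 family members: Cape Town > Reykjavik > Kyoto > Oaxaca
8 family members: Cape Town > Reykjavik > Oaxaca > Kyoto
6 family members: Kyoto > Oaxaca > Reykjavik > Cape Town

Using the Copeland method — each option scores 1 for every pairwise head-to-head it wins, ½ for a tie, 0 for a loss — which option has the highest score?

Kyoto

Cape Town: beats Reykjavik; loses to Kyoto and Oaxaca → score 1.
Kyoto: beats Cape Town, Oaxaca, and Reykjavik → score 3.
Oaxaca: beats Cape Town; loses to Kyoto and Reykjavik → score 1.
Reykjavik: beats Oaxaca; loses to Cape Town and Kyoto → score 1.
Kyoto has the best pairwise record.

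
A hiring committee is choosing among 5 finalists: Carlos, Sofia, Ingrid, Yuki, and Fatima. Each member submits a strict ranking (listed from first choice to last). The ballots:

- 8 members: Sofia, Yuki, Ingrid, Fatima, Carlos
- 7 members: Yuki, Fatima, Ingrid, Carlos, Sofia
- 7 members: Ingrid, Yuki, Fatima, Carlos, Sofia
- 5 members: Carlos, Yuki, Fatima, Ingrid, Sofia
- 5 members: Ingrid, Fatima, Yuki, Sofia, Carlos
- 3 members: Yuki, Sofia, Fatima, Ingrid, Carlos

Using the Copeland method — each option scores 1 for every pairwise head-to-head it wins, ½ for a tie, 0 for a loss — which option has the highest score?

Yuki

Carlos: beats Sofia; loses to Ingrid, Yuki, and Fatima → score 1.
Sofia: loses to Carlos, Ingrid, Yuki, and Fatima → score 0.
Ingrid: beats Carlos, Sofia, and Fatima; loses to Yuki → score 3.
Yuki: beats Carlos, Sofia, Ingrid, and Fatima → score 4.
Fatima: beats Carlos and Sofia; loses to Ingrid and Yuki → score 2.
Yuki has the best pairwise record.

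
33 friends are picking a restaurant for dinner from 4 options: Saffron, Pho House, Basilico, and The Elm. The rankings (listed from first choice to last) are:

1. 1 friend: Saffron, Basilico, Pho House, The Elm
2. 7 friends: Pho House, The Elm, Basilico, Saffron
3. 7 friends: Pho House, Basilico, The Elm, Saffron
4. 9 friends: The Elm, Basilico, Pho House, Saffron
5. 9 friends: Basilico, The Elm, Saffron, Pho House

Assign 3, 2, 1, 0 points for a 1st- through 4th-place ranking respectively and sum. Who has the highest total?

Basilico

Saffron: 1·3 + 7·0 + 7·0 + 9·0 + 9·1 = 12
Pho House: 1·1 + 7·3 + 7·3 + 9·1 + 9·0 = 52
Basilico: 1·2 + 7·1 + 7·2 + 9·2 + 9·3 = 68
The Elm: 1·0 + 7·2 + 7·1 + 9·3 + 9·2 = 66
Basilico has the highest Borda score (68).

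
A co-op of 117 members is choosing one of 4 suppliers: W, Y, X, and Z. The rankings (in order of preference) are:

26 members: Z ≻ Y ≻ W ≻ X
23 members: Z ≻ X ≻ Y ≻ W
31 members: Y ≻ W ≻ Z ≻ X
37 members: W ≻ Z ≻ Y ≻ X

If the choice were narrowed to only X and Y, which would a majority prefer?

Voters preferring X to Y: 23; preferring Y to X: 94.
Y wins the head-to-head.

Y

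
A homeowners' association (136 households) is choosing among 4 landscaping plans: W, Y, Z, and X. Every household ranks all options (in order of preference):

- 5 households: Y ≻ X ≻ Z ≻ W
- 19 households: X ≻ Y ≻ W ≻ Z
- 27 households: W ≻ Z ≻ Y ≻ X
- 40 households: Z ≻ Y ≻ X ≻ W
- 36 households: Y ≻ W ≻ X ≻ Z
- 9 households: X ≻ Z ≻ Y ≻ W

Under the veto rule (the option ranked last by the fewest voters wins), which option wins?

Last-place votes: W 54, Y 0, Z 55, X 27.
Y is ranked last by the fewest voters, so Y wins.

Y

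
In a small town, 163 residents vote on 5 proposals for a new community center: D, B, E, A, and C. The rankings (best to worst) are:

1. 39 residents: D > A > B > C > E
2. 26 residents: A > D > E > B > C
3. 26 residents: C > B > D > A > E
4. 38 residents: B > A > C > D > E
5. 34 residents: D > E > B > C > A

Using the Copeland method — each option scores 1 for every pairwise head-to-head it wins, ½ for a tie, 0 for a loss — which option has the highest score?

D: beats B, E, A, and C → score 4.
B: beats E, A, and C; loses to D → score 3.
E: loses to D, B, A, and C → score 0.
A: beats E and C; loses to D and B → score 2.
C: beats E; loses to D, B, and A → score 1.
D has the best pairwise record.

D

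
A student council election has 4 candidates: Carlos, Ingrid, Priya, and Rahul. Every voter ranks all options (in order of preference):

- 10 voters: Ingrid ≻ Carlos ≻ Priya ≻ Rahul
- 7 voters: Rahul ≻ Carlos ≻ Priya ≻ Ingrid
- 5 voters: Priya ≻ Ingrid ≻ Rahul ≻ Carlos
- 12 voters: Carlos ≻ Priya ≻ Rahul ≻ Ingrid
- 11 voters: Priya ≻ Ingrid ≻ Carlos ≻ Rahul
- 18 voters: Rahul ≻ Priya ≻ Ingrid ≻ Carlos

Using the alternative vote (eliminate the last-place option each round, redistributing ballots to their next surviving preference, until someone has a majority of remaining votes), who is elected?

Round 1: Carlos 12, Ingrid 10, Priya 16, Rahul 25. Eliminate Ingrid.
Round 2: Carlos 22, Priya 16, Rahul 25. Eliminate Priya.
Round 3: Carlos 33, Rahul 30. Carlos has a majority.

Carlos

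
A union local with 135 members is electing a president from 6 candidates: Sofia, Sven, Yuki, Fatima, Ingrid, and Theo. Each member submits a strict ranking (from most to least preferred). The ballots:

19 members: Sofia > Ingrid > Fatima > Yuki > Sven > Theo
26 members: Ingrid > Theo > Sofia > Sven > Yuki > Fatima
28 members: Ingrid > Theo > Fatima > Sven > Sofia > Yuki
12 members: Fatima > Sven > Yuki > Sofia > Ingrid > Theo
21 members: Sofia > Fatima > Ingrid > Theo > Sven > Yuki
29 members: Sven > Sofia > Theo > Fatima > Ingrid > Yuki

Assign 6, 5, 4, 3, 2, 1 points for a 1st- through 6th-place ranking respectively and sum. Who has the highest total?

Sofia: 19·6 + 26·4 + 28·2 + 12·3 + 21·6 + 29·5 = 581
Sven: 19·2 + 26·3 + 28·3 + 12·5 + 21·2 + 29·6 = 476
Yuki: 19·3 + 26·2 + 28·1 + 12·4 + 21·1 + 29·1 = 235
Fatima: 19·4 + 26·1 + 28·4 + 12·6 + 21·5 + 29·3 = 478
Ingrid: 19·5 + 26·6 + 28·6 + 12·2 + 21·4 + 29·2 = 585
Theo: 19·1 + 26·5 + 28·5 + 12·1 + 21·3 + 29·4 = 480
Ingrid has the highest Borda score (585).

Ingrid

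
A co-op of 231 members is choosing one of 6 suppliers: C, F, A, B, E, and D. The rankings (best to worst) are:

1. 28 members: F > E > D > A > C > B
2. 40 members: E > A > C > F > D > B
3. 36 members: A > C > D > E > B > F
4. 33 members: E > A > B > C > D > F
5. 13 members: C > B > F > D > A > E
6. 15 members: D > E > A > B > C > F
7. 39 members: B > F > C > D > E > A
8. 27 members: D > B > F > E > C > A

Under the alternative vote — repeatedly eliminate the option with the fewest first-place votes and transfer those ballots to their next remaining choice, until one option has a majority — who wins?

Round 1: C 13, F 28, A 36, B 39, E 73, D 42. Eliminate C.
Round 2: F 28, A 36, B 52, E 73, D 42. Eliminate F.
Round 3: A 36, B 52, E 101, D 42. Eliminate A.
Round 4: B 52, E 101, D 78. Eliminate B.
Round 5: E 101, D 130. D has a majority.

D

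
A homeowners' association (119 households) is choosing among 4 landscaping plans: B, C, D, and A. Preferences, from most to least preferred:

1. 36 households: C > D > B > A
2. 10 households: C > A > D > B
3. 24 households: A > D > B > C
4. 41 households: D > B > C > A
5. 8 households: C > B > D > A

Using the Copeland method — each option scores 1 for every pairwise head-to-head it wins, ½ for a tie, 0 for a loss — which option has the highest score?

B: beats C and A; loses to D → score 2.
C: beats A; loses to B and D → score 1.
D: beats B, C, and A → score 3.
A: loses to B, C, and D → score 0.
D has the best pairwise record.

D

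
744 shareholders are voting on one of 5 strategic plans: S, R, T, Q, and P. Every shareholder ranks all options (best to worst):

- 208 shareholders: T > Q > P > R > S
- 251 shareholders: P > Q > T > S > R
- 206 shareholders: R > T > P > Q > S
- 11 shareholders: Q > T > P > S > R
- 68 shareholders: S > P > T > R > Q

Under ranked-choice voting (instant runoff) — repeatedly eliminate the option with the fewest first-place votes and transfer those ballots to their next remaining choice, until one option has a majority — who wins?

T

Round 1: S 68, R 206, T 208, Q 11, P 251. Eliminate Q.
Round 2: S 68, R 206, T 219, P 251. Eliminate S.
Round 3: R 206, T 219, P 319. Eliminate R.
Round 4: T 425, P 319. T has a majority.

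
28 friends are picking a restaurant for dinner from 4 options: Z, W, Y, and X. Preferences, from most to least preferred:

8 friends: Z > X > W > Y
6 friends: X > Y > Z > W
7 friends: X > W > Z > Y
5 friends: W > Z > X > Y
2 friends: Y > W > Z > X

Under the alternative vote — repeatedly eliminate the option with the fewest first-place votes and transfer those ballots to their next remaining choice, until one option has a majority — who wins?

Z

Round 1: Z 8, W 5, Y 2, X 13. Eliminate Y.
Round 2: Z 8, W 7, X 13. Eliminate W.
Round 3: Z 15, X 13. Z has a majority.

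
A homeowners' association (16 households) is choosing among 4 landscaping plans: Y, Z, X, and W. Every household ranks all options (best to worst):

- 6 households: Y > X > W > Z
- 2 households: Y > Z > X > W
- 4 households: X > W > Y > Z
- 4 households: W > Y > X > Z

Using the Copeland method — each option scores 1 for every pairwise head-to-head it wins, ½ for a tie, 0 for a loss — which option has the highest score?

Y: beats Z and X; ties W → score 2.5.
Z: loses to Y, X, and W → score 0.
X: beats Z and W; loses to Y → score 2.
W: beats Z; ties Y; loses to X → score 1.5.
Y has the best pairwise record.

Y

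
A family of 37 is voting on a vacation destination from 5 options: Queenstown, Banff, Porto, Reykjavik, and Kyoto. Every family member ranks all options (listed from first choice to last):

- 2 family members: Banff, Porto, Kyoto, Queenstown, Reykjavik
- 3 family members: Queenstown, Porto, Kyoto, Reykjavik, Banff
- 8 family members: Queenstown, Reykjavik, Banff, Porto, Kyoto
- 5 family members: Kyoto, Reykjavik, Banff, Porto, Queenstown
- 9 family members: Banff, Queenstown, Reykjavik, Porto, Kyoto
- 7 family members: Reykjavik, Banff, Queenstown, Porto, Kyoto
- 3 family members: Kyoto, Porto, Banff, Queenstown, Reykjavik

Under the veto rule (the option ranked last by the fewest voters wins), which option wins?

Porto

Last-place votes: Queenstown 5, Banff 3, Porto 0, Reykjavik 5, Kyoto 24.
Porto is ranked last by the fewest voters, so Porto wins.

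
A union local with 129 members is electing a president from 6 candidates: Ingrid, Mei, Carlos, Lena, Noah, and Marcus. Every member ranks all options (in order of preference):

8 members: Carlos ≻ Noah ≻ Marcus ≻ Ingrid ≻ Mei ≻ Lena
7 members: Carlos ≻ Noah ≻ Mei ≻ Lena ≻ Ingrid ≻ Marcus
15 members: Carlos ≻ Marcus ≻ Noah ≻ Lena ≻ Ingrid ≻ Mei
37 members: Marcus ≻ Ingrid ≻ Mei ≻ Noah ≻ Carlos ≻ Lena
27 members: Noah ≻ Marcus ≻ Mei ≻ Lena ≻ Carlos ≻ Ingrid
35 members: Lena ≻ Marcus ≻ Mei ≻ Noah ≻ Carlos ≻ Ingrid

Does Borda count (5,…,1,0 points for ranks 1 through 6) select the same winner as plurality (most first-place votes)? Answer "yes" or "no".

yes

Borda — scores: Ingrid 186, Mei 326, Carlos 249, Lena 273, Noah 384, Marcus 517. Winner: Marcus.
Plurality — first-place votes: Ingrid 0, Mei 0, Carlos 30, Lena 35, Noah 27, Marcus 37. Winner: Marcus.
The two methods agree.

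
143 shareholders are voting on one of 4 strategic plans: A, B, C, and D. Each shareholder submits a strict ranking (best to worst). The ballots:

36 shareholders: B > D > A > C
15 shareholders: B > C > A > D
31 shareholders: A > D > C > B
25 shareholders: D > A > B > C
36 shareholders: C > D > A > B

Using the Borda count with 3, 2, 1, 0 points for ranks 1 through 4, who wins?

D

A: 36·1 + 15·1 + 31·3 + 25·2 + 36·1 = 230
B: 36·3 + 15·3 + 31·0 + 25·1 + 36·0 = 178
C: 36·0 + 15·2 + 31·1 + 25·0 + 36·3 = 169
D: 36·2 + 15·0 + 31·2 + 25·3 + 36·2 = 281
D has the highest Borda score (281).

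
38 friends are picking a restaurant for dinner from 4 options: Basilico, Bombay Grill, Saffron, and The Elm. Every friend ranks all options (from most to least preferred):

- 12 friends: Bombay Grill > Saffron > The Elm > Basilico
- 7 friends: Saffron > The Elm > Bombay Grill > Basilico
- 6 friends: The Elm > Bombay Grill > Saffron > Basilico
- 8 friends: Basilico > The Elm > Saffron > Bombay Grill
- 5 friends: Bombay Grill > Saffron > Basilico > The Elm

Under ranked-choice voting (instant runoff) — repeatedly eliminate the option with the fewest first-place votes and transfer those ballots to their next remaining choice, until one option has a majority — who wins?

Round 1: Basilico 8, Bombay Grill 17, Saffron 7, The Elm 6. Eliminate The Elm.
Round 2: Basilico 8, Bombay Grill 23, Saffron 7. Bombay Grill has a majority.

Bombay Grill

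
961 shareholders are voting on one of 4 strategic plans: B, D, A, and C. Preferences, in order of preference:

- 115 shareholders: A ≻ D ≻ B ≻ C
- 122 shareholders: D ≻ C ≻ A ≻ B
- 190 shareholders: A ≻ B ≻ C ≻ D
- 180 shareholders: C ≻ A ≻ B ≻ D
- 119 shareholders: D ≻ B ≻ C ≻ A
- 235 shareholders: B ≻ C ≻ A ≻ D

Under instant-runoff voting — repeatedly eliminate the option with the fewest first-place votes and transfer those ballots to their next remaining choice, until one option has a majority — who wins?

Round 1: B 235, D 241, A 305, C 180. Eliminate C.
Round 2: B 235, D 241, A 485. A has a majority.

A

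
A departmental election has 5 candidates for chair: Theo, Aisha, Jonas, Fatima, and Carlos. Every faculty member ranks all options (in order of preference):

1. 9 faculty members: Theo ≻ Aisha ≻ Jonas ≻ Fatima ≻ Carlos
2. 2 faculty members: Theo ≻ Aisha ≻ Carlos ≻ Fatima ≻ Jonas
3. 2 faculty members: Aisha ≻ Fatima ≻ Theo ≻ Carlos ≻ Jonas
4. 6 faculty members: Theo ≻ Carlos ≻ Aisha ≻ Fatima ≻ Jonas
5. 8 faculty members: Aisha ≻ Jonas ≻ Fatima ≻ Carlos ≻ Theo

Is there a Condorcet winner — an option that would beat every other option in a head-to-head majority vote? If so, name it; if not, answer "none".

Theo vs Aisha: 17–10 for Theo.
Theo vs Jonas: 19–8 for Theo.
Theo vs Fatima: 17–10 for Theo.
Theo vs Carlos: 19–8 for Theo.
Theo beats every other option head-to-head.

Theo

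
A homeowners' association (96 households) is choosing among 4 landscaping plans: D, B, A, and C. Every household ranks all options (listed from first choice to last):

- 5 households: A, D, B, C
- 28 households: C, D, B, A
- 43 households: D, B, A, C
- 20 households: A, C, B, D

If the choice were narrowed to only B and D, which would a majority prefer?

D

Voters preferring B to D: 20; preferring D to B: 76.
D wins the head-to-head.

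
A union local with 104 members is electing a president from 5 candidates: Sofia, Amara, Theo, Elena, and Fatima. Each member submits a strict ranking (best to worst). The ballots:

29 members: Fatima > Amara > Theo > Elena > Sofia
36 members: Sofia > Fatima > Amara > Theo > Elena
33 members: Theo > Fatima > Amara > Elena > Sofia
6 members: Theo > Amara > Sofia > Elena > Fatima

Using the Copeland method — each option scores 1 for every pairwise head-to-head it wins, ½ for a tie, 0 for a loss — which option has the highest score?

Fatima

Sofia: loses to Amara, Theo, Elena, and Fatima → score 0.
Amara: beats Sofia, Theo, and Elena; loses to Fatima → score 3.
Theo: beats Sofia and Elena; loses to Amara and Fatima → score 2.
Elena: beats Sofia; loses to Amara, Theo, and Fatima → score 1.
Fatima: beats Sofia, Amara, Theo, and Elena → score 4.
Fatima has the best pairwise record.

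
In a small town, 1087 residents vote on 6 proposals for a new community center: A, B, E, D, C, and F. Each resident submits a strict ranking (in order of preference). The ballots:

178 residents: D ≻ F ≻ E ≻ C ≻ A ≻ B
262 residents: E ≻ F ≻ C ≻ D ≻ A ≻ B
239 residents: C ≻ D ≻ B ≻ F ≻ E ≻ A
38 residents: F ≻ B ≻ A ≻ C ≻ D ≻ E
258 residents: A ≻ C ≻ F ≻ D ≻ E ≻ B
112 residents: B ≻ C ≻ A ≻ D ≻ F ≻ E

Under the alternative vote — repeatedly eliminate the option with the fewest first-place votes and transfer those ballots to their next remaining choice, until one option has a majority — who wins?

Round 1: A 258, B 112, E 262, D 178, C 239, F 38. Eliminate F.
Round 2: A 258, B 150, E 262, D 178, C 239. Eliminate B.
Round 3: A 296, E 262, D 178, C 351. Eliminate D.
Round 4: A 296, E 440, C 351. Eliminate A.
Round 5: E 440, C 647. C has a majority.

C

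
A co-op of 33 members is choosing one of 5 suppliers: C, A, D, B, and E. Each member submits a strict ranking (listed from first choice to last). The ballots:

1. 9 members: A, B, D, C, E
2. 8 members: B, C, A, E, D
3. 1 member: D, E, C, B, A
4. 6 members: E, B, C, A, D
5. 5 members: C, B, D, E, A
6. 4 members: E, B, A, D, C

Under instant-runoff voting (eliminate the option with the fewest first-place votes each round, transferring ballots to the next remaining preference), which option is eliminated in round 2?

Round 1: C 5, A 9, D 1, B 8, E 10. Eliminate D.
Round 2: C 5, A 9, B 8, E 11. Eliminate C.

C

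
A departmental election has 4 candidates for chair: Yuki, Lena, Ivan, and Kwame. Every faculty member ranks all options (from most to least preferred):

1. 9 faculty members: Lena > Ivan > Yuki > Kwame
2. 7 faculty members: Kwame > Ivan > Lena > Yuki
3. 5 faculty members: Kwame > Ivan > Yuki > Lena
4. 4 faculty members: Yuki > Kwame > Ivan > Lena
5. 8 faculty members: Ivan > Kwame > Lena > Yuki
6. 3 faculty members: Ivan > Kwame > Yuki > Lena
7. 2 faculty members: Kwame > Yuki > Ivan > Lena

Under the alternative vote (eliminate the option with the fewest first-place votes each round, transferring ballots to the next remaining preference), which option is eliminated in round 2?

Lena

Round 1: Yuki 4, Lena 9, Ivan 11, Kwame 14. Eliminate Yuki.
Round 2: Lena 9, Ivan 11, Kwame 18. Eliminate Lena.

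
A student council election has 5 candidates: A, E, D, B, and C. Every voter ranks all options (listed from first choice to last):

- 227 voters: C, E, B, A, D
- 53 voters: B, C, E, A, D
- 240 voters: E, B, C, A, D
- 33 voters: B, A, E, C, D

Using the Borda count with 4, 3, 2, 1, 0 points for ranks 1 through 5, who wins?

E

A: 227·1 + 53·1 + 240·1 + 33·3 = 619
E: 227·3 + 53·2 + 240·4 + 33·2 = 1813
D: 227·0 + 53·0 + 240·0 + 33·0 = 0
B: 227·2 + 53·4 + 240·3 + 33·4 = 1518
C: 227·4 + 53·3 + 240·2 + 33·1 = 1580
E has the highest Borda score (1813).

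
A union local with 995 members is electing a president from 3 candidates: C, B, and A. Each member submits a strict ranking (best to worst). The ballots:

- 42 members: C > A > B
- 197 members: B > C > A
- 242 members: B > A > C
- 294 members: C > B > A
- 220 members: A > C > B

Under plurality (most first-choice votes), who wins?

B

First-place votes: C 336, B 439, A 220.
B has the most first-place votes.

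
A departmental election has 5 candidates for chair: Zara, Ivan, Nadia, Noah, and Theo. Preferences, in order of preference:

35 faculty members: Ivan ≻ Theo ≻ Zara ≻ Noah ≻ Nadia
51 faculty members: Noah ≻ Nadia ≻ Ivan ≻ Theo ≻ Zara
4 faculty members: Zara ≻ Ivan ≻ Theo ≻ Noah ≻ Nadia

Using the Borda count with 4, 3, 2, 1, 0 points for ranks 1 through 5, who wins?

Zara: 35·2 + 51·0 + 4·4 = 86
Ivan: 35·4 + 51·2 + 4·3 = 254
Nadia: 35·0 + 51·3 + 4·0 = 153
Noah: 35·1 + 51·4 + 4·1 = 243
Theo: 35·3 + 51·1 + 4·2 = 164
Ivan has the highest Borda score (254).

Ivan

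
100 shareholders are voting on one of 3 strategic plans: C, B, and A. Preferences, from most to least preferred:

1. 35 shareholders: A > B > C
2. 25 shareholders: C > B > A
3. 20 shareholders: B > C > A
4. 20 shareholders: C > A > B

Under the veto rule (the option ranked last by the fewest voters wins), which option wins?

B

Last-place votes: C 35, B 20, A 45.
B is ranked last by the fewest voters, so B wins.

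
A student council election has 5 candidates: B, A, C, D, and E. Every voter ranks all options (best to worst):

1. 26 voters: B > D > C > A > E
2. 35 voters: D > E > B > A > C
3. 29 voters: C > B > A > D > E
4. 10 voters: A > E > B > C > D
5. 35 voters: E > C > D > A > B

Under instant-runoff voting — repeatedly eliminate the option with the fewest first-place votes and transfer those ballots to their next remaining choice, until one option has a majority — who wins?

Round 1: B 26, A 10, C 29, D 35, E 35. Eliminate A.
Round 2: B 26, C 29, D 35, E 45. Eliminate B.
Round 3: C 29, D 61, E 45. Eliminate C.
Round 4: D 90, E 45. D has a majority.

D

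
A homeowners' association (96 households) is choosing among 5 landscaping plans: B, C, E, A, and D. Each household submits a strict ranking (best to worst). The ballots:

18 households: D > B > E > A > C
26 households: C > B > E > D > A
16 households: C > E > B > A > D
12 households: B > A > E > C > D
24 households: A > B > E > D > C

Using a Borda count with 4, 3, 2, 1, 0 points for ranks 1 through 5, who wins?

B: 18·3 + 26·3 + 16·2 + 12·4 + 24·3 = 284
C: 18·0 + 26·4 + 16·4 + 12·1 + 24·0 = 180
E: 18·2 + 26·2 + 16·3 + 12·2 + 24·2 = 208
A: 18·1 + 26·0 + 16·1 + 12·3 + 24·4 = 166
D: 18·4 + 26·1 + 16·0 + 12·0 + 24·1 = 122
B has the highest Borda score (284).

B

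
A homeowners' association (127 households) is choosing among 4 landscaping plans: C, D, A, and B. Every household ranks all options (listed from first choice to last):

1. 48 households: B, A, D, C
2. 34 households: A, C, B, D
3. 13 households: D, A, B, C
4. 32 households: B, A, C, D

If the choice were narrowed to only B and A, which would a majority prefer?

B

Voters preferring B to A: 80; preferring A to B: 47.
B wins the head-to-head.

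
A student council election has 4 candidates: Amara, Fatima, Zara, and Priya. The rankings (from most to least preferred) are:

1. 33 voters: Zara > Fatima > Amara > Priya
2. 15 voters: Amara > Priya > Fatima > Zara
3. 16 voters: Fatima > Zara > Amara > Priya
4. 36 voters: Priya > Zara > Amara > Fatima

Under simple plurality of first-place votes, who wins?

Priya

First-place votes: Amara 15, Fatima 16, Zara 33, Priya 36.
Priya has the most first-place votes.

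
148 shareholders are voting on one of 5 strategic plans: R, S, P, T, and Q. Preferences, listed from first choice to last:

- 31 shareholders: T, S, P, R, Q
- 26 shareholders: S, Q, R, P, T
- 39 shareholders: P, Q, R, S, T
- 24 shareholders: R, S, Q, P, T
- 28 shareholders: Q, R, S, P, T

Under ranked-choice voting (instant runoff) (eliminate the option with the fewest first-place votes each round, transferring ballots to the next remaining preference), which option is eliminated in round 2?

Q

Round 1: R 24, S 26, P 39, T 31, Q 28. Eliminate R.
Round 2: S 50, P 39, T 31, Q 28. Eliminate Q.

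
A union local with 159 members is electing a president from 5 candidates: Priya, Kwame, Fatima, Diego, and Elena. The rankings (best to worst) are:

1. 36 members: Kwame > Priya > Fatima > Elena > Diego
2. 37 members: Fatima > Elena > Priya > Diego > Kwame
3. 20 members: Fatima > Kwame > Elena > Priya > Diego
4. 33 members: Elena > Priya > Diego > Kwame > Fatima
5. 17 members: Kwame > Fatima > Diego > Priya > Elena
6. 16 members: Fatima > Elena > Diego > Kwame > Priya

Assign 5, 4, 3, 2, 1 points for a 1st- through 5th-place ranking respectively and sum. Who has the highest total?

Priya: 36·4 + 37·3 + 20·2 + 33·4 + 17·2 + 16·1 = 477
Kwame: 36·5 + 37·1 + 20·4 + 33·2 + 17·5 + 16·2 = 480
Fatima: 36·3 + 37·5 + 20·5 + 33·1 + 17·4 + 16·5 = 574
Diego: 36·1 + 37·2 + 20·1 + 33·3 + 17·3 + 16·3 = 328
Elena: 36·2 + 37·4 + 20·3 + 33·5 + 17·1 + 16·4 = 526
Fatima has the highest Borda score (574).

Fatima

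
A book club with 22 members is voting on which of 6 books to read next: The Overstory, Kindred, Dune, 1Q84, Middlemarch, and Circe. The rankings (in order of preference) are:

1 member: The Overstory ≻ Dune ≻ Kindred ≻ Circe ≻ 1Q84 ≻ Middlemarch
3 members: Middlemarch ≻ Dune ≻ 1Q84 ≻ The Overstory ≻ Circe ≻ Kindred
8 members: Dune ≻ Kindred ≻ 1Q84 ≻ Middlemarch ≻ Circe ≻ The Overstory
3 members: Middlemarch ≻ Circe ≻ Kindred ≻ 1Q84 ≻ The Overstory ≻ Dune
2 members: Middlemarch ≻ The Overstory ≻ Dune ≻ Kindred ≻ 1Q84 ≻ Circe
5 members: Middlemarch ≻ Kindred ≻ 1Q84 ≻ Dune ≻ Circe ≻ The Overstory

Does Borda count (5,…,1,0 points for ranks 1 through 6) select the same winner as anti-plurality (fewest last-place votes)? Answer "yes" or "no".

no

Borda — scores: The Overstory 22, Kindred 68, Dune 72, 1Q84 57, Middlemarch 81, Circe 30. Winner: Middlemarch.
Anti-plurality — last-place votes: The Overstory 13, Kindred 3, Dune 3, 1Q84 0, Middlemarch 1, Circe 2. Winner: 1Q84.
The two methods disagree.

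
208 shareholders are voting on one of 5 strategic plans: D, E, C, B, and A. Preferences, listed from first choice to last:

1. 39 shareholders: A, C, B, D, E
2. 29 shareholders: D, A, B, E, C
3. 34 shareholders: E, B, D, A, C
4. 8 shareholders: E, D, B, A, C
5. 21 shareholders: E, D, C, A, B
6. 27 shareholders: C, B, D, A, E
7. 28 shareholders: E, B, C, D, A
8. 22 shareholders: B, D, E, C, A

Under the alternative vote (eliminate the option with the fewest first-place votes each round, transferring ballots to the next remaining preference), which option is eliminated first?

Round 1: D 29, E 91, C 27, B 22, A 39. Eliminate B.

B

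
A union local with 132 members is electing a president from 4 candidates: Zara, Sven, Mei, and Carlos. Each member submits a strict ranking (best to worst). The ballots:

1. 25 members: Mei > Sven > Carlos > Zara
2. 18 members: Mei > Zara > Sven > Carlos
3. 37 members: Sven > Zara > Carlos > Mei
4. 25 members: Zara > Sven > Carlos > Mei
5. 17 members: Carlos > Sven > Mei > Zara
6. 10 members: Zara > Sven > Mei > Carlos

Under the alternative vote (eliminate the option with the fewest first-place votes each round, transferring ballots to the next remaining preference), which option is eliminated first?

Carlos

Round 1: Zara 35, Sven 37, Mei 43, Carlos 17. Eliminate Carlos.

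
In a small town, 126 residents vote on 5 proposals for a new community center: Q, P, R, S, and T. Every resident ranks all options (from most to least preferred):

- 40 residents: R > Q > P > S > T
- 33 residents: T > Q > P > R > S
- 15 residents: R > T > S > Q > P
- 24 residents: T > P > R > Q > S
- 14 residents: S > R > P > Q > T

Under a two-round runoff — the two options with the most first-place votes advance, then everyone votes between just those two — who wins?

Round 1 first-place votes: Q 0, P 0, R 55, S 14, T 57.
T and R advance.
Runoff: T is preferred to R by 57 voters; R by 69.
R wins the runoff.

R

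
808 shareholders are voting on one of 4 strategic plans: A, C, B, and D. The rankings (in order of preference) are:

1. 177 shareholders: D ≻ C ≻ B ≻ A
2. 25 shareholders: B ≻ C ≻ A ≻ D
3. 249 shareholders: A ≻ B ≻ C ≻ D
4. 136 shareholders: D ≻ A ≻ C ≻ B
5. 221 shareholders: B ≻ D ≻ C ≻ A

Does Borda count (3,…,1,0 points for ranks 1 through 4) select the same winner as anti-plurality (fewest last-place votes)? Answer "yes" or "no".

Borda — scores: A 1044, C 1010, B 1413, D 1381. Winner: B.
Anti-plurality — last-place votes: A 398, C 0, B 136, D 274. Winner: C.
The two methods disagree.

no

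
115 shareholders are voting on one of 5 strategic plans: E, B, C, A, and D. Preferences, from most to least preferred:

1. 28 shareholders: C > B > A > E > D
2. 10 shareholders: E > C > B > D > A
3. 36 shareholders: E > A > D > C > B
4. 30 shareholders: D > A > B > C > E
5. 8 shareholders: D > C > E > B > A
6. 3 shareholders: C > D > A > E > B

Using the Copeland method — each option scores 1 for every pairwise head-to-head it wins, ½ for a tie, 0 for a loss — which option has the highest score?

E: beats D; loses to B, C, and A → score 1.
B: beats E; loses to C, A, and D → score 1.
C: beats E and B; loses to A and D → score 2.
A: beats E, B, C, and D → score 4.
D: beats B and C; loses to E and A → score 2.
A has the best pairwise record.

A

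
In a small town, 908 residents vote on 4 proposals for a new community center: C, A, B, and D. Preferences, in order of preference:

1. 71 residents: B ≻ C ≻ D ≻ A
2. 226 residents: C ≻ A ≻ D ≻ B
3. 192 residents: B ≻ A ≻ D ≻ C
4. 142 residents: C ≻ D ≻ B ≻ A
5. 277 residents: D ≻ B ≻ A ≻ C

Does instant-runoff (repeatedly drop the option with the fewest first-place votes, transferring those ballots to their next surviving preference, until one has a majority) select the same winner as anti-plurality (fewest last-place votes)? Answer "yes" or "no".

yes

Instant-runoff — R1 C 368, A 0, B 263, D 277 (A out); R2 C 368, B 263, D 277 (B out); R3 C 439, D 469 (D winner). Winner: D.
Anti-plurality — last-place votes: C 469, A 213, B 226, D 0. Winner: D.
The two methods agree.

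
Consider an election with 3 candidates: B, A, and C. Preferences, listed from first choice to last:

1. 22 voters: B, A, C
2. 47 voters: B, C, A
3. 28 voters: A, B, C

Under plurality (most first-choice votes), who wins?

B

First-place votes: B 69, A 28, C 0.
B has the most first-place votes.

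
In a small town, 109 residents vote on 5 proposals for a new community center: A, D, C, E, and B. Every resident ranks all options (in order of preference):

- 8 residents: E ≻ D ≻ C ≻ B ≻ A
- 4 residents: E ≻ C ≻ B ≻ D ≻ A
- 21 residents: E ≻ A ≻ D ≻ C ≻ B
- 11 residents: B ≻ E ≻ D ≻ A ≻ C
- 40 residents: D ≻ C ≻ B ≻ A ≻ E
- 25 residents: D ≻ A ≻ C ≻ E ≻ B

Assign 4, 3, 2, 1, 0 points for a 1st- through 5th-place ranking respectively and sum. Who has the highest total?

A: 8·0 + 4·0 + 21·3 + 11·1 + 40·1 + 25·3 = 189
D: 8·3 + 4·1 + 21·2 + 11·2 + 40·4 + 25·4 = 352
C: 8·2 + 4·3 + 21·1 + 11·0 + 40·3 + 25·2 = 219
E: 8·4 + 4·4 + 21·4 + 11·3 + 40·0 + 25·1 = 190
B: 8·1 + 4·2 + 21·0 + 11·4 + 40·2 + 25·0 = 140
D has the highest Borda score (352).

D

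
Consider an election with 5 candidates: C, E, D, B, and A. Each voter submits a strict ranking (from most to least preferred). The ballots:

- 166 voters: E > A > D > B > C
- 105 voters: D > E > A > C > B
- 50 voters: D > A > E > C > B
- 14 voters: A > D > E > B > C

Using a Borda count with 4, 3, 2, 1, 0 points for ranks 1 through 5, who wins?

C: 166·0 + 105·1 + 50·1 + 14·0 = 155
E: 166·4 + 105·3 + 50·2 + 14·2 = 1107
D: 166·2 + 105·4 + 50·4 + 14·3 = 994
B: 166·1 + 105·0 + 50·0 + 14·1 = 180
A: 166·3 + 105·2 + 50·3 + 14·4 = 914
E has the highest Borda score (1107).

E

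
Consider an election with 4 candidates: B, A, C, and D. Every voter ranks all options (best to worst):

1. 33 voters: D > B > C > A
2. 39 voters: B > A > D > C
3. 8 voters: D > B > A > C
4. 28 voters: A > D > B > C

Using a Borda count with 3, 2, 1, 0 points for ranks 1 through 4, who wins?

B

B: 33·2 + 39·3 + 8·2 + 28·1 = 227
A: 33·0 + 39·2 + 8·1 + 28·3 = 170
C: 33·1 + 39·0 + 8·0 + 28·0 = 33
D: 33·3 + 39·1 + 8·3 + 28·2 = 218
B has the highest Borda score (227).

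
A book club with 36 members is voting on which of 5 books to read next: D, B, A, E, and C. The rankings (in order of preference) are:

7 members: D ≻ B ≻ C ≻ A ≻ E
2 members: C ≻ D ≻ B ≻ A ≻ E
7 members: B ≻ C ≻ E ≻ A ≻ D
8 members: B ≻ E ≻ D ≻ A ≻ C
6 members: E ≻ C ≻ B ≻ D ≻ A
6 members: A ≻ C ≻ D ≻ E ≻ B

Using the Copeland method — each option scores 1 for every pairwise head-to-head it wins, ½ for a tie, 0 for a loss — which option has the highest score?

B

D: beats A; loses to B, E, and C → score 1.
B: beats D, A, E, and C → score 4.
A: loses to D, B, E, and C → score 0.
E: beats D and A; loses to B and C → score 2.
C: beats D, A, and E; loses to B → score 3.
B has the best pairwise record.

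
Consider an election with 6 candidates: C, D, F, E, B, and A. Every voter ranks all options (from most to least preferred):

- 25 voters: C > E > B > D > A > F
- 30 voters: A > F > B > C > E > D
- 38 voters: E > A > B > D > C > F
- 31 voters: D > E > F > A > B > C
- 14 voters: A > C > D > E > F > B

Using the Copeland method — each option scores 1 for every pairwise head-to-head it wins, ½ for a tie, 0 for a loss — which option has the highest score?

C: beats F; ties D and E; loses to B and A → score 2.
D: beats F; ties C; loses to E, B, and A → score 1.5.
F: beats B; loses to C, D, E, and A → score 1.
E: beats D, F, B, and A; ties C → score 4.5.
B: beats C and D; loses to F, E, and A → score 2.
A: beats C, D, F, and B; loses to E → score 4.
E has the best pairwise record.

E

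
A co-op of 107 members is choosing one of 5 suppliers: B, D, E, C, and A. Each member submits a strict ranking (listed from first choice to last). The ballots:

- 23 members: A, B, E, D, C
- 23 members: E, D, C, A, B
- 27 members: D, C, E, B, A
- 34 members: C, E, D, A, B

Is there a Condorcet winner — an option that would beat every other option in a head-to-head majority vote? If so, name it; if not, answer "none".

Checking pairwise contests:
D beats B 84–23.
E beats D 80–27.
C beats E 61–46.
D beats C 73–34.
D beats A 84–23.
Every option loses at least one head-to-head, so there is no Condorcet winner.

none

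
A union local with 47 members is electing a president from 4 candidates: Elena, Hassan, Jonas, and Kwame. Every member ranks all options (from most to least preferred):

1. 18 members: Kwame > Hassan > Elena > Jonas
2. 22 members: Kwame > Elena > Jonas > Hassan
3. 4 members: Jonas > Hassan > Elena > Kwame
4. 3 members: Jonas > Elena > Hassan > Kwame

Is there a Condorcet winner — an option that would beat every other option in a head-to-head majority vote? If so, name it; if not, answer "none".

Kwame

Kwame vs Elena: 40–7 for Kwame.
Kwame vs Hassan: 40–7 for Kwame.
Kwame vs Jonas: 40–7 for Kwame.
Kwame beats every other option head-to-head.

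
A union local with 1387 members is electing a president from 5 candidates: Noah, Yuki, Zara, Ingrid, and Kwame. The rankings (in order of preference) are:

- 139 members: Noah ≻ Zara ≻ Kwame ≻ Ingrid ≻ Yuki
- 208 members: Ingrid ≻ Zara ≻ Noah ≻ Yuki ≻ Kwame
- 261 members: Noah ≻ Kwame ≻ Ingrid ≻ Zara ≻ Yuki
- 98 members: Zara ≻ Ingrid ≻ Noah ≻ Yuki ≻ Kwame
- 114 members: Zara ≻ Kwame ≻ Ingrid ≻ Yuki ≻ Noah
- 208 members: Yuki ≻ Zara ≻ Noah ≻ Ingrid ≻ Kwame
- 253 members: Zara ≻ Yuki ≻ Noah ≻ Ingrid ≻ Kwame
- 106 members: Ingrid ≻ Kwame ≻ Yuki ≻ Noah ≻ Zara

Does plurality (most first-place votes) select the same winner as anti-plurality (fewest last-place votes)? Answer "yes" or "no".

Plurality — first-place votes: Noah 400, Yuki 208, Zara 465, Ingrid 314, Kwame 0. Winner: Zara.
Anti-plurality — last-place votes: Noah 114, Yuki 400, Zara 106, Ingrid 0, Kwame 767. Winner: Ingrid.
The two methods disagree.

no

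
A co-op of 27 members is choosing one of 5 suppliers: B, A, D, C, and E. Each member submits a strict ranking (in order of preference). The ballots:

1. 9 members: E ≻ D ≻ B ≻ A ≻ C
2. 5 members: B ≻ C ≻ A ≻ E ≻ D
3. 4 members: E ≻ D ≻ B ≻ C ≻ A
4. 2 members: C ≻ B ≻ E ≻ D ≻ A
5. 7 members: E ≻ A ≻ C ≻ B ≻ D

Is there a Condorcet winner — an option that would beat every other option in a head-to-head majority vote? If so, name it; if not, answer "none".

E

E vs B: 20–7 for E.
E vs A: 22–5 for E.
E vs D: 27–0 for E.
E vs C: 20–7 for E.
E beats every other option head-to-head.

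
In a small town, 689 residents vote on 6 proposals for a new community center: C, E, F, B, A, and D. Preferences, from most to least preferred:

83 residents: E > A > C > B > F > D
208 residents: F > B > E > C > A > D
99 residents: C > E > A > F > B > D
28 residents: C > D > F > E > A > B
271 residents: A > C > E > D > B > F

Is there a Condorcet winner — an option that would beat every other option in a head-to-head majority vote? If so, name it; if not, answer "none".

Checking pairwise contests:
A beats C 354–335.
C beats E 398–291.
C beats F 481–208.
C beats B 481–208.
E beats A 418–271.
C beats D 689–0.
Every option loses at least one head-to-head, so there is no Condorcet winner.

none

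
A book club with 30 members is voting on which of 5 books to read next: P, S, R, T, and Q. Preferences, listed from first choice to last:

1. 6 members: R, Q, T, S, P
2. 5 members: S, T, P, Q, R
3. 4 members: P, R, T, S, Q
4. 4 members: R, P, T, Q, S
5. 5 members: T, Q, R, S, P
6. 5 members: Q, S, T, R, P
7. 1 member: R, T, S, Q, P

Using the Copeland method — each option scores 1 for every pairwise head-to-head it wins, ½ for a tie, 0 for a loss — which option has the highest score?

P: loses to S, R, T, and Q → score 0.
S: beats P; loses to R, T, and Q → score 1.
R: beats P and S; ties T and Q → score 3.
T: beats P, S, and Q; ties R → score 3.5.
Q: beats P and S; ties R; loses to T → score 2.5.
T has the best pairwise record.

T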